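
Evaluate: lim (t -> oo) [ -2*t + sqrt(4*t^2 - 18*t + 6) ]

-9/2

An ∞ − ∞ form. Rationalising with the conjugate, the difference becomes (-18t + 6) / (√(4*t^2 - 18*t + 6) + 2t).
For large t the denominator behaves like 2·2t, so the quotient tends to -18/4 = -9/2.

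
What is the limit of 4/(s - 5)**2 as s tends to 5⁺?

As s → 5⁺, (s - 5) → 0⁺, so (s - 5)^2 → 0⁺ and 4/(s - 5)^2 → ∞.

∞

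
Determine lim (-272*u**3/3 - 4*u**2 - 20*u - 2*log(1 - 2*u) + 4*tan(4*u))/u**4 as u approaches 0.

8

Substitution gives 0/0; apply L'Hôpital's rule 4 times.
After differentiating numerator and denominator 4 times the quotient is (24576*tan(4*u)^3/cos(4*u)^2 + 16384*tan(4*u)/cos(4*u)^2 + 192/(2*u - 1)^4)/(24); at u = 0 this is 8.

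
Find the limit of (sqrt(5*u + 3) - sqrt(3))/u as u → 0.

5*√(3)/6

A 0/0 form; rationalise with √(3 + 5u) + √3. This collapses the numerator to 5u, leaving 5/(√(3 + 5u) + √3) → 5/(2√3) = 5*√(3)/6.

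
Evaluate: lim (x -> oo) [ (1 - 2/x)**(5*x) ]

e^(-10)

Write it as [(1 - 2/x)^x]^(5) · (1 - 2/x)^(0). The bracketed term tends to e^(-2) and the second factor to 1, so the limit is e^(-10).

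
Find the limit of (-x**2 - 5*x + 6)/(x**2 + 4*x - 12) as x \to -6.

-7/8

Since x = -6 makes numerator and denominator zero, (x + 6) divides both.
Cancelling it gives (1 - x)/(x - 2); now plug in x = -6 to get -7/8.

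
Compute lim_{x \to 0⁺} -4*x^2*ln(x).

0

This is a 0·(−∞) form. Rewrite as -4·ln(x) / x^(−2) and apply L'Hôpital:
the derivative quotient is -4·(1/x) / (−2·x^(−3)) = (4/2)·x^2 → 0.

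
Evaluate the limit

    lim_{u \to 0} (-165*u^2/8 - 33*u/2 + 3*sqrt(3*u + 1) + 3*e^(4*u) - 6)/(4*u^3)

Substitution gives 0/0 (the numerator vanishes to order 3).
Expand each term to order u^3: the coefficient of u^3 in 3·e^(4u) is 32 and in 3·√(1 + 3u) is 81/16.
Lower-order terms cancel with the polynomial part, so the numerator is (593/16)·u^3 + o(u^3), and the limit is (593/16)/(4) = 593/64.

593/64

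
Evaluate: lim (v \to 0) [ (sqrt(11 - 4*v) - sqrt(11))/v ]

-2*√(11)/11

Substitution gives 0/0. Multiply numerator and denominator by the conjugate √(11 - 4v) + √11.
The numerator becomes (11 - 4v) − 11 = -4v, so the expression simplifies to -4/(√(11 - 4v) + √11).
Letting v → 0 gives -4/(2√11) = -2*√(11)/11.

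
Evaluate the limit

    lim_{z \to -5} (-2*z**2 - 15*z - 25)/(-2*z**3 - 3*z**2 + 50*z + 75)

Since z = -5 makes numerator and denominator zero, (z + 5) divides both.
Cancelling it gives (-2*z - 5)/(-2*z^2 + 7*z + 15); now plug in z = -5 to get -1/14.

-1/14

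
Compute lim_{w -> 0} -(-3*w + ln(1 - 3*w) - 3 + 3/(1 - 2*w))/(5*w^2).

-3/2

Substitution gives 0/0 (the numerator vanishes to order 2).
Expand each term to order w^2: the coefficient of w^2 in ln(1 - 3w) is -9/2 and in 3·1/(1 - 2w) is 12.
Lower-order terms cancel with the polynomial part, so the numerator is (15/2)·w^2 + o(w^2), and the limit is (15/2)/(-5) = -3/2.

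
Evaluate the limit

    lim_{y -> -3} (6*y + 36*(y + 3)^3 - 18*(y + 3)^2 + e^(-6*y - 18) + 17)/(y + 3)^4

54

Direct substitution gives 0/0.
Apply L'Hôpital: lim (-36*y + 108*(y + 3)^2 - 6*e^(-6*y - 18) - 102)/(4*(y + 3)^3), still 0/0.
Apply L'Hôpital: lim (216*y + 36*e^(-6*y - 18) + 612)/(12*(y + 3)^2), still 0/0.
Apply L'Hôpital: lim (216 - 216*e^(-6*y - 18))/(24*y + 72), still 0/0.
After 4 applications of L'Hôpital's rule the quotient is (1296*e^(-6*y - 18))/(24); substituting y = -3 gives 54.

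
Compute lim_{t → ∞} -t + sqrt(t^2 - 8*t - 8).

-4

This has the form ∞ − ∞. Multiply and divide by the conjugate √(t^2 - 8*t - 8) + t.
That gives (-8t - 8) / (√(t^2 - 8*t - 8) + t).
Divide numerator and denominator by t: the limit is -8/(2·1) = -4.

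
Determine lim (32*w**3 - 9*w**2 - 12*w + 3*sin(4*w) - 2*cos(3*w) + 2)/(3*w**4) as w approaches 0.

Substitution gives 0/0; apply L'Hôpital's rule 4 times.
After differentiating numerator and denominator 4 times the quotient is (768*sin(4*w) - 162*cos(3*w))/(72); at w = 0 this is -9/4.

-9/4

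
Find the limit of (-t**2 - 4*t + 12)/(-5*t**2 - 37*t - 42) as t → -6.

Direct substitution gives 0/0, so factor. Both numerator and denominator have (t + 6) as a factor.
After cancelling, the expression reduces to (2 - t)/(-5*t - 7).
Substituting t = -6 gives 8/23.

8/23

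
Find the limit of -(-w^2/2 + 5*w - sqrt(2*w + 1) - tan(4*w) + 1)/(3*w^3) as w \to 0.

Substitution gives 0/0; apply L'Hôpital's rule 3 times.
After differentiating numerator and denominator 3 times the quotient is (-256*tan(4*w)^2/cos(4*w)^2 - 128/cos(4*w)^4 - 3/(2*w + 1)^(5/2))/(-18); at w = 0 this is 131/18.

131/18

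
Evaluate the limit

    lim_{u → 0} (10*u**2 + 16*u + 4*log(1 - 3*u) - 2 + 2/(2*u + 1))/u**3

Substitution gives 0/0; apply L'Hôpital's rule 3 times.
After differentiating numerator and denominator 3 times the quotient is (216/(3*u - 1)^3 - 96/(2*u + 1)^4)/(6); at u = 0 this is -52.

-52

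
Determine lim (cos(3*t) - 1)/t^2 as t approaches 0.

Direct substitution gives 0/0.
Apply L'Hôpital: lim (-3*sin(3*t))/(2*t), still 0/0.
After 2 applications of L'Hôpital's rule the quotient is (-9*cos(3*t))/(2); substituting t = 0 gives -9/2.

-9/2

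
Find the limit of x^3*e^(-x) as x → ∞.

Write as x^3/e^{1x}, an ∞/∞ form.
Exponential growth dominates any polynomial, so repeated L'Hôpital (or the standard result) gives 0.

0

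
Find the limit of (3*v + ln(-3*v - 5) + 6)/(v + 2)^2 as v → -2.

-9/2

Direct substitution gives 0/0.
Apply L'Hôpital: lim (3 - 3/(-3*v - 5))/(2*v + 4), still 0/0.
After 2 applications of L'Hôpital's rule the quotient is (-9/(-3*v - 5)^2)/(2); substituting v = -2 gives -9/2.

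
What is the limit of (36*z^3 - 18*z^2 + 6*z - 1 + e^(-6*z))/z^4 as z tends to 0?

Direct substitution gives 0/0.
Apply L'Hôpital: lim (108*z^2 - 36*z + 6 - 6*e^(-6*z))/(4*z^3), still 0/0.
Apply L'Hôpital: lim (216*z - 36 + 36*e^(-6*z))/(12*z^2), still 0/0.
Apply L'Hôpital: lim (216 - 216*e^(-6*z))/(24*z), still 0/0.
After 4 applications of L'Hôpital's rule the quotient is (1296*e^(-6*z))/(24); substituting z = 0 gives 54.

54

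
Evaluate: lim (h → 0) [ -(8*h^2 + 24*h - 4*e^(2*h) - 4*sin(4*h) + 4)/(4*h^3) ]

-28/3

Substitution gives 0/0; apply L'Hôpital's rule 3 times.
After differentiating numerator and denominator 3 times the quotient is (-32*e^(2*h) + 256*cos(4*h))/(-24); at h = 0 this is -28/3.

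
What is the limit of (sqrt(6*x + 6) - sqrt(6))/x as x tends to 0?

A 0/0 form; rationalise with √(6 + 6x) + √6. This collapses the numerator to 6x, leaving 6/(√(6 + 6x) + √6) → 6/(2√6) = √(6)/2.

√(6)/2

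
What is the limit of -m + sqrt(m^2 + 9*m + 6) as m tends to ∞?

An ∞ − ∞ form. Rationalising with the conjugate, the difference becomes (9m + 6) / (√(m^2 + 9*m + 6) + m).
For large m the denominator behaves like 2·m, so the quotient tends to 9/2 = 9/2.

9/2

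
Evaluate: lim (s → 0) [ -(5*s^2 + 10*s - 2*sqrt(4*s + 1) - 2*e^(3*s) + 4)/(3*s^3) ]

17/3

Substitution gives 0/0 (the numerator vanishes to order 3).
Expand each term to order s^3: the coefficient of s^3 in -2·e^(3s) is -9 and in -2·√(1 + 4s) is -8.
Lower-order terms cancel with the polynomial part, so the numerator is (-17)·s^3 + o(s^3), and the limit is (-17)/(-3) = 17/3.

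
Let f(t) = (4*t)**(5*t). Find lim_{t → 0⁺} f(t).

Base → 0⁺ and exponent → 0⁺: a 0^0 form.
Take logs: 5t·ln(4t). This is 0·(−∞); rewriting as ln(4t)/(1/(5t)) and applying L'Hôpital gives 0.
Hence the limit is e^0 = 1.

1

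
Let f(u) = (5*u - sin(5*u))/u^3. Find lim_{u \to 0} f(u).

125/6

Direct substitution gives 0/0.
Apply L'Hôpital: lim (5 - 5*cos(5*u))/(3*u^2), still 0/0.
Apply L'Hôpital: lim (25*sin(5*u))/(6*u), still 0/0.
After 3 applications of L'Hôpital's rule the quotient is (125*cos(5*u))/(6); substituting u = 0 gives 125/6.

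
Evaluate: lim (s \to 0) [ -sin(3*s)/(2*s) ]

-3/2

Substitution gives 0/0.
Write it as (3/(-2))·sin(3s)/(3s); since sin(u)/u → 1, the limit is -3/2.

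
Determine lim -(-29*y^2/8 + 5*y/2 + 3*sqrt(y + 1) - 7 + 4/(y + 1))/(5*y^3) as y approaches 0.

61/80

Substitution gives 0/0; apply L'Hôpital's rule 3 times.
After differentiating numerator and denominator 3 times the quotient is (-24/(y + 1)^4 + 9/(8*(y + 1)^(5/2)))/(-30); at y = 0 this is 61/80.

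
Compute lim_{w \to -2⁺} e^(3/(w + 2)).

As w → -2⁺, 3/(w + 2) → +∞, so e^(3/(w + 2)) → ∞.

∞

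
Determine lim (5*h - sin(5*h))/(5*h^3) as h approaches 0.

25/6

Direct substitution gives 0/0.
Apply L'Hôpital: lim (5 - 5*cos(5*h))/(15*h^2), still 0/0.
Apply L'Hôpital: lim (25*sin(5*h))/(30*h), still 0/0.
After 3 applications of L'Hôpital's rule the quotient is (125*cos(5*h))/(30); substituting h = 0 gives 25/6.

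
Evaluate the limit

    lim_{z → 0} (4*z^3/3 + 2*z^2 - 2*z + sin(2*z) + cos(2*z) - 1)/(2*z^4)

Substitution gives 0/0; apply L'Hôpital's rule 4 times.
After differentiating numerator and denominator 4 times the quotient is (16*sqrt(2)*sin(2*z + pi/4))/(48); at z = 0 this is 1/3.

1/3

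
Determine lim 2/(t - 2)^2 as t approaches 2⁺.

∞

As t → 2⁺, (t - 2) → 0⁺, so (t - 2)^2 → 0⁺ and 2/(t - 2)^2 → ∞.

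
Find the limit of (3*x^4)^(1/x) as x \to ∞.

Base → ∞ and exponent → 0: an ∞^0 form.
Take logs: (1/x)·ln(3·x^4) = (ln 3 + 4·ln x)/x → 0.
So the limit is e^0 = 1.

1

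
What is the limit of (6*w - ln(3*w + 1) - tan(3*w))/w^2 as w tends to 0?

9/2

Substitution gives 0/0; apply L'Hôpital's rule 2 times.
After differentiating numerator and denominator 2 times the quotient is (-18*tan(3*w)/cos(3*w)^2 + 9/(3*w + 1)^2)/(2); at w = 0 this is 9/2.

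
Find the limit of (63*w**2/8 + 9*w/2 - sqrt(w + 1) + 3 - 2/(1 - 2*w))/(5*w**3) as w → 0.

-257/80

Substitution gives 0/0; apply L'Hôpital's rule 3 times.
After differentiating numerator and denominator 3 times the quotient is (-96/(2*w - 1)^4 - 3/(8*(w + 1)^(5/2)))/(30); at w = 0 this is -257/80.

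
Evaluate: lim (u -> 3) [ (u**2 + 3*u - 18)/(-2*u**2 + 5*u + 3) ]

-9/7

Since u = 3 makes numerator and denominator zero, (u - 3) divides both.
Cancelling it gives (u + 6)/(-2*u - 1); now plug in u = 3 to get -9/7.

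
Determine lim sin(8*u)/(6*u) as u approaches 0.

4/3

Substitution gives 0/0.
Write it as (8/6)·sin(8u)/(8u); since sin(θ)/θ → 1, the limit is 4/3.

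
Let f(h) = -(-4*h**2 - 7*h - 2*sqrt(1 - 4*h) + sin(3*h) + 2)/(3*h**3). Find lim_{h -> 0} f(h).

Substitution gives 0/0 (the numerator vanishes to order 3).
Expand each term to order h^3: the coefficient of h^3 in -2·√(1 - 4h) is 8 and in sin(3h) is -9/2.
Lower-order terms cancel with the polynomial part, so the numerator is (7/2)·h^3 + o(h^3), and the limit is (7/2)/(-3) = -7/6.

-7/6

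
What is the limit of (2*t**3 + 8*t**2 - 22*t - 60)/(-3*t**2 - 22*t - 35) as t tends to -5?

6

Since t = -5 makes numerator and denominator zero, (t + 5) divides both.
Cancelling it gives (2*t^2 - 2*t - 12)/(-3*t - 7); now plug in t = -5 to get 6.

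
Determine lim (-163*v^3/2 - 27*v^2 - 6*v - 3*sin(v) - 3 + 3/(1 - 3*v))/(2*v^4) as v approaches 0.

243/2

Substitution gives 0/0; apply L'Hôpital's rule 4 times.
After differentiating numerator and denominator 4 times the quotient is (-3*sin(v) - 5832/(3*v - 1)^5)/(48); at v = 0 this is 243/2.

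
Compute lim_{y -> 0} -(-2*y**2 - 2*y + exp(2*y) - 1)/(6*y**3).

Direct substitution gives 0/0.
Apply L'Hôpital: lim (-4*y + 2*e^(2*y) - 2)/(-18*y^2), still 0/0.
Apply L'Hôpital: lim (4*e^(2*y) - 4)/(-36*y), still 0/0.
After 3 applications of L'Hôpital's rule the quotient is (8*e^(2*y))/(-36); substituting y = 0 gives -2/9.

-2/9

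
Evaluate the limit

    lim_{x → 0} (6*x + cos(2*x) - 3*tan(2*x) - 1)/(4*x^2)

Substitution gives 0/0 (the numerator vanishes to order 2).
Expand each term to order x^2: the coefficient of x^2 in -3·tan(2x) is 0 and in cos(2x) is -2.
Lower-order terms cancel with the polynomial part, so the numerator is (-2)·x^2 + o(x^2), and the limit is (-2)/(4) = -1/2.

-1/2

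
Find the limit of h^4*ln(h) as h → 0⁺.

This is a 0·(−∞) form. Rewrite as 1·ln(h) / h^(−4) and apply L'Hôpital:
the derivative quotient is 1·(1/h) / (−4·h^(−5)) = (-1/4)·h^4 → 0.

0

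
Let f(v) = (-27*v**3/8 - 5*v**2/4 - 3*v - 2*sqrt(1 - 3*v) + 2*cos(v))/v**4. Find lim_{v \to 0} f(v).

1231/192

Substitution gives 0/0 (the numerator vanishes to order 4).
Expand each term to order v^4: the coefficient of v^4 in -2·√(1 - 3v) is 405/64 and in 2·cos(v) is 1/12.
Lower-order terms cancel with the polynomial part, so the numerator is (1231/192)·v^4 + o(v^4), and the limit is (1231/192)/(1) = 1231/192.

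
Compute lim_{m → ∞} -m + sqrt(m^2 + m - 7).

1/2

This has the form ∞ − ∞. Multiply and divide by the conjugate √(m^2 + m - 7) + m.
That gives (m - 7) / (√(m^2 + m - 7) + m).
Divide numerator and denominator by m: the limit is 1/(2·1) = 1/2.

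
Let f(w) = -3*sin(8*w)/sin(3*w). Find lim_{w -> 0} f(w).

Substitution gives 0/0.
Divide numerator and denominator by w: sin(8w)/w → 8 and sin(3w)/w → 3, so the limit is -3·8/3 = -8.

-8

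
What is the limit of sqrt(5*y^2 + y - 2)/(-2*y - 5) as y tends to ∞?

-√(5)/2

For large |y|, √(5*y^2 + y - 2) ≈ √5·|y| and the denominator ≈ -2y.
Since y → +∞, |y| = y, giving √5/(-2) = -√(5)/2.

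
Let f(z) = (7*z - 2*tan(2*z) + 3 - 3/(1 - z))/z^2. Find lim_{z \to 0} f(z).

-3

Substitution gives 0/0; apply L'Hôpital's rule 2 times.
After differentiating numerator and denominator 2 times the quotient is (-16*tan(2*z)/cos(2*z)^2 + 6/(z - 1)^3)/(2); at z = 0 this is -3.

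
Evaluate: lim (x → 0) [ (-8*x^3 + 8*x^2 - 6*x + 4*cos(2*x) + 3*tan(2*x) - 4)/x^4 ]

8/3

Substitution gives 0/0; apply L'Hôpital's rule 4 times.
After differentiating numerator and denominator 4 times the quotient is (64*cos(2*x) + 1152*tan(2*x)^5 + 1920*tan(2*x)^3 + 768*tan(2*x))/(24); at x = 0 this is 8/3.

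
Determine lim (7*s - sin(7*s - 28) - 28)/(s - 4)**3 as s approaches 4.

343/6

Direct substitution gives 0/0.
Apply L'Hôpital: lim (7 - 7*cos(7*s - 28))/(3*(s - 4)^2), still 0/0.
Apply L'Hôpital: lim (49*sin(7*s - 28))/(6*s - 24), still 0/0.
After 3 applications of L'Hôpital's rule the quotient is (343*cos(7*s - 28))/(6); substituting s = 4 gives 343/6.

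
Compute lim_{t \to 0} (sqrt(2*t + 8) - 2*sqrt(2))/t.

√(2)/4

Substitution gives 0/0. Multiply numerator and denominator by the conjugate √(8 + 2t) + √8.
The numerator becomes (8 + 2t) − 8 = 2t, so the expression simplifies to 2/(√(8 + 2t) + √8).
Letting t → 0 gives 2/(2√8) = √(2)/4.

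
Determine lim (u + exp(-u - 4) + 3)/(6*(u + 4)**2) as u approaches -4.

1/12

Direct substitution gives 0/0.
Apply L'Hôpital: lim (1 - e^(-u - 4))/(12*u + 48), still 0/0.
After 2 applications of L'Hôpital's rule the quotient is (e^(-u - 4))/(12); substituting u = -4 gives 1/12.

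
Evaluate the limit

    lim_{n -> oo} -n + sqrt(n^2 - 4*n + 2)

-2

This has the form ∞ − ∞. Multiply and divide by the conjugate √(n^2 - 4*n + 2) + n.
That gives (-4n + 2) / (√(n^2 - 4*n + 2) + n).
Divide numerator and denominator by n: the limit is -4/(2·1) = -2.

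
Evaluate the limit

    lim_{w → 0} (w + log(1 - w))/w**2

Direct substitution gives 0/0.
Apply L'Hôpital: lim (1 - 1/(1 - w))/(2*w), still 0/0.
After 2 applications of L'Hôpital's rule the quotient is (-1/(1 - w)^2)/(2); substituting w = 0 gives -1/2.

-1/2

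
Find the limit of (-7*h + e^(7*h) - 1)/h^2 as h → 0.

Direct substitution gives 0/0.
Apply L'Hôpital: lim (7*e^(7*h) - 7)/(2*h), still 0/0.
After 2 applications of L'Hôpital's rule the quotient is (49*e^(7*h))/(2); substituting h = 0 gives 49/2.

49/2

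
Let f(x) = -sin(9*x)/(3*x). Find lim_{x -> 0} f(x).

-3

Substitution gives 0/0.
Write it as (9/(-3))·sin(9x)/(9x); since sin(u)/u → 1, the limit is -3.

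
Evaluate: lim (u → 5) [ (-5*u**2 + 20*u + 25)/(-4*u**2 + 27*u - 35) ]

At u = 5 both the top and bottom vanish — a removable singularity. Factoring out (u - 5) from each leaves (-5*u - 5)/(7 - 4*u), which at u = 5 equals 30/13.

30/13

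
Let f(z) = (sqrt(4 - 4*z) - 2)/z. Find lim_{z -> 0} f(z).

A 0/0 form; rationalise with √(4 - 4z) + √4. This collapses the numerator to -4z, leaving -4/(√(4 - 4z) + √4) → -4/(2√4) = -1.

-1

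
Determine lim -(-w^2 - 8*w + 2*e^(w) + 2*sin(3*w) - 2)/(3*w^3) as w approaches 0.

Substitution gives 0/0 (the numerator vanishes to order 3).
Expand each term to order w^3: the coefficient of w^3 in 2·e^(w) is 1/3 and in 2·sin(3w) is -9.
Lower-order terms cancel with the polynomial part, so the numerator is (-26/3)·w^3 + o(w^3), and the limit is (-26/3)/(-3) = 26/9.

26/9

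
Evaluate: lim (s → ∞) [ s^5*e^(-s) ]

Write as s^5/e^{1s}, an ∞/∞ form.
Exponential growth dominates any polynomial, so repeated L'Hôpital (or the standard result) gives 0.

0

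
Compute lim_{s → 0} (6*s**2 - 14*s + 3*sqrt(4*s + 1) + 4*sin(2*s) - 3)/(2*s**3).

10/3

Substitution gives 0/0; apply L'Hôpital's rule 3 times.
After differentiating numerator and denominator 3 times the quotient is (-32*cos(2*s) + 72/(4*s + 1)^(5/2))/(12); at s = 0 this is 10/3.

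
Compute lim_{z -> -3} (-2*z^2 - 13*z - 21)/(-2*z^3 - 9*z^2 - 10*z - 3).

1/10

Direct substitution gives 0/0, so factor. Both numerator and denominator have (z + 3) as a factor.
After cancelling, the expression reduces to (-2*z - 7)/(-2*z^2 - 3*z - 1).
Substituting z = -3 gives 1/10.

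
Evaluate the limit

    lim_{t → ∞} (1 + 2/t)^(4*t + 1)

e^(8)

Write it as [(1 + 2/t)^t]^(4) · (1 + 2/t)^(1). The bracketed term tends to e^(2) and the second factor to 1, so the limit is e^(8).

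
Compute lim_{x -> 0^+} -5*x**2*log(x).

This is a 0·(−∞) form. Rewrite as -5·ln(x) / x^(−2) and apply L'Hôpital:
the derivative quotient is -5·(1/x) / (−2·x^(−3)) = (5/2)·x^2 → 0.

0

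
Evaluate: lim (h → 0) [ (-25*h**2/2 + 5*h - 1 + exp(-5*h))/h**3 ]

-125/6

Direct substitution gives 0/0.
Apply L'Hôpital: lim (-25*h + 5 - 5*e^(-5*h))/(3*h^2), still 0/0.
Apply L'Hôpital: lim (-25 + 25*e^(-5*h))/(6*h), still 0/0.
After 3 applications of L'Hôpital's rule the quotient is (-125*e^(-5*h))/(6); substituting h = 0 gives -125/6.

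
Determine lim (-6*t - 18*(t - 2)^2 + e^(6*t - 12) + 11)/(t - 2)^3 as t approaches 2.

36

Direct substitution gives 0/0.
Apply L'Hôpital: lim (-36*t + 6*e^(6*t - 12) + 66)/(3*(t - 2)^2), still 0/0.
Apply L'Hôpital: lim (36*e^(6*t - 12) - 36)/(6*t - 12), still 0/0.
After 3 applications of L'Hôpital's rule the quotient is (216*e^(6*t - 12))/(6); substituting t = 2 gives 36.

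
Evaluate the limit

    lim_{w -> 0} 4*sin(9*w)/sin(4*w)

9

Substitution gives 0/0.
Divide numerator and denominator by w: sin(9w)/w → 9 and sin(4w)/w → 4, so the limit is 4·9/4 = 9.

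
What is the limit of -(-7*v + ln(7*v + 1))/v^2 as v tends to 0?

Direct substitution gives 0/0.
Apply L'Hôpital: lim (-7 + 7/(7*v + 1))/(-2*v), still 0/0.
After 2 applications of L'Hôpital's rule the quotient is (-49/(7*v + 1)^2)/(-2); substituting v = 0 gives 49/2.

49/2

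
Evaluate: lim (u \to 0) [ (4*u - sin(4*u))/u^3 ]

Direct substitution gives 0/0.
Apply L'Hôpital: lim (4 - 4*cos(4*u))/(3*u^2), still 0/0.
Apply L'Hôpital: lim (16*sin(4*u))/(6*u), still 0/0.
After 3 applications of L'Hôpital's rule the quotient is (64*cos(4*u))/(6); substituting u = 0 gives 32/3.

32/3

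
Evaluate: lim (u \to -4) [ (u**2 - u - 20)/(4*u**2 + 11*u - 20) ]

Direct substitution gives 0/0, so factor. Both numerator and denominator have (u + 4) as a factor.
After cancelling, the expression reduces to (u - 5)/(4*u - 5).
Substituting u = -4 gives 3/7.

3/7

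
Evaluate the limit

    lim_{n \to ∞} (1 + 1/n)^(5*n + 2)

e^(5)

Write it as [(1 + 1/n)^n]^(5) · (1 + 1/n)^(2). The bracketed term tends to e^(1) and the second factor to 1, so the limit is e^(5).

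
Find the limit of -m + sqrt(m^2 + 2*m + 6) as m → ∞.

This has the form ∞ − ∞. Multiply and divide by the conjugate √(m^2 + 2*m + 6) + m.
That gives (2m + 6) / (√(m^2 + 2*m + 6) + m).
Divide numerator and denominator by m: the limit is 2/(2·1) = 1.

1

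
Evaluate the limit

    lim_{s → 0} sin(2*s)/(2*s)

1

Substitution gives 0/0.
Write it as (2/2)·sin(2s)/(2s); since sin(u)/u → 1, the limit is 1.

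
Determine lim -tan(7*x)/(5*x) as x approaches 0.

-7/5

Substitution gives 0/0.
Since tan(u)/u → 1 as u → 0, tan(7x)/(7x) → 1 and the limit is 7/(-5) = -7/5.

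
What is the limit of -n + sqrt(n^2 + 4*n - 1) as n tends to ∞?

An ∞ − ∞ form. Rationalising with the conjugate, the difference becomes (4n - 1) / (√(n^2 + 4*n - 1) + n).
For large n the denominator behaves like 2·n, so the quotient tends to 4/2 = 2.

2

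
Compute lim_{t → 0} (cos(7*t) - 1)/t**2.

Direct substitution gives 0/0.
Apply L'Hôpital: lim (-7*sin(7*t))/(2*t), still 0/0.
After 2 applications of L'Hôpital's rule the quotient is (-49*cos(7*t))/(2); substituting t = 0 gives -49/2.

-49/2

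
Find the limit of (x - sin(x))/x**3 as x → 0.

1/6

Direct substitution gives 0/0.
Apply L'Hôpital: lim (1 - cos(x))/(3*x^2), still 0/0.
Apply L'Hôpital: lim (sin(x))/(6*x), still 0/0.
After 3 applications of L'Hôpital's rule the quotient is (cos(x))/(6); substituting x = 0 gives 1/6.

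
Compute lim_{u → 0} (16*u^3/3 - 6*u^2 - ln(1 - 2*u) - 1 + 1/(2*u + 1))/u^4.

20

Substitution gives 0/0; apply L'Hôpital's rule 4 times.
After differentiating numerator and denominator 4 times the quotient is (384/(2*u + 1)^5 + 96/(2*u - 1)^4)/(24); at u = 0 this is 20.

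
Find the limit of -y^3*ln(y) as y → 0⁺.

This is a 0·(−∞) form. Rewrite as -1·ln(y) / y^(−3) and apply L'Hôpital:
the derivative quotient is -1·(1/y) / (−3·y^(−4)) = (1/3)·y^3 → 0.

0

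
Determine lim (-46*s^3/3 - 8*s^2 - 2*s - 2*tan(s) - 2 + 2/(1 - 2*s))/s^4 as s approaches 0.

Substitution gives 0/0; apply L'Hôpital's rule 4 times.
After differentiating numerator and denominator 4 times the quotient is (16*tan(s)/cos(s)^2 - 48*tan(s)/cos(s)^4 - 768/(2*s - 1)^5)/(24); at s = 0 this is 32.

32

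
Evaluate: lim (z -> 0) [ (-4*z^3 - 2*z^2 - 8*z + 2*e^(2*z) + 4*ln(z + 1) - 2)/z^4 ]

Substitution gives 0/0; apply L'Hôpital's rule 4 times.
After differentiating numerator and denominator 4 times the quotient is (32*e^(2*z) - 24/(z + 1)^4)/(24); at z = 0 this is 1/3.

1/3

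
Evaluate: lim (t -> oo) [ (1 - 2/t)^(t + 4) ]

Let L be the limit and take ln: ln L = lim (t + 4)·ln(1 - 2/t) = lim (t + 4)·(-2/t + O(1/t²)) = -2.
Hence L = e^(-2).

e^(-2)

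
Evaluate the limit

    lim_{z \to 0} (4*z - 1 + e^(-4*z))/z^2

Direct substitution gives 0/0.
Apply L'Hôpital: lim (4 - 4*e^(-4*z))/(2*z), still 0/0.
After 2 applications of L'Hôpital's rule the quotient is (16*e^(-4*z))/(2); substituting z = 0 gives 8.

8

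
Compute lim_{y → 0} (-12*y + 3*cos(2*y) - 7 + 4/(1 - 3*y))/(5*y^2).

Substitution gives 0/0 (the numerator vanishes to order 2).
Expand each term to order y^2: the coefficient of y^2 in 4·1/(1 - 3y) is 36 and in 3·cos(2y) is -6.
Lower-order terms cancel with the polynomial part, so the numerator is (30)·y^2 + o(y^2), and the limit is (30)/(5) = 6.

6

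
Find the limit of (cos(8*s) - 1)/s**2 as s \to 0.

-32

Direct substitution gives 0/0.
Apply L'Hôpital: lim (-8*sin(8*s))/(2*s), still 0/0.
After 2 applications of L'Hôpital's rule the quotient is (-64*cos(8*s))/(2); substituting s = 0 gives -32.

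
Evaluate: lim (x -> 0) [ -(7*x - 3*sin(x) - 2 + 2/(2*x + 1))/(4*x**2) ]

Substitution gives 0/0; apply L'Hôpital's rule 2 times.
After differentiating numerator and denominator 2 times the quotient is (3*sin(x) + 16/(2*x + 1)^3)/(-8); at x = 0 this is -2.

-2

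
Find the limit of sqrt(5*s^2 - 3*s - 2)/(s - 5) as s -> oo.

For large |s|, √(5*s^2 - 3*s - 2) ≈ √5·|s| and the denominator ≈ s.
Since s → +∞, |s| = s, giving √5/(1) = √(5).

√(5)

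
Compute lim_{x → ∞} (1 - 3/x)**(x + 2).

e^(-3)

Write it as [(1 - 3/x)^x]^(1) · (1 - 3/x)^(2). The bracketed term tends to e^(-3) and the second factor to 1, so the limit is e^(-3).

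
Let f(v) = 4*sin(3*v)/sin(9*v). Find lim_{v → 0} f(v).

4/3

Substitution gives 0/0.
Divide numerator and denominator by v: sin(3v)/v → 3 and sin(9v)/v → 9, so the limit is 4·3/9 = 4/3.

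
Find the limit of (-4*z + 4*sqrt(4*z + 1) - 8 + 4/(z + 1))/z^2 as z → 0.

-4

Substitution gives 0/0; apply L'Hôpital's rule 2 times.
After differentiating numerator and denominator 2 times the quotient is (-16/(4*z + 1)^(3/2) + 8/(z + 1)^3)/(2); at z = 0 this is -4.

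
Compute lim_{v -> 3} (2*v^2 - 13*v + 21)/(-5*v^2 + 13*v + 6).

At v = 3 both the top and bottom vanish — a removable singularity. Factoring out (v - 3) from each leaves (2*v - 7)/(-5*v - 2), which at v = 3 equals 1/17.

1/17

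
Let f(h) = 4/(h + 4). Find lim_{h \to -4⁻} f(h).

As h → -4⁻, (h + 4) → 0⁻, so (h + 4)^1 → 0⁻ and 4/(h + 4)^1 → -∞.

-∞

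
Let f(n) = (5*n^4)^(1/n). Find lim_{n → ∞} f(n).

1

Base → ∞ and exponent → 0: an ∞^0 form.
Take logs: (1/n)·ln(5·n^4) = (ln 5 + 4·ln n)/n → 0.
So the limit is e^0 = 1.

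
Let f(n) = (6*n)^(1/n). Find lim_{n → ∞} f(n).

1

Base → ∞ and exponent → 0: an ∞^0 form.
Take logs: (1/n)·ln(6·n^1) = (ln 6 + 1·ln n)/n → 0.
So the limit is e^0 = 1.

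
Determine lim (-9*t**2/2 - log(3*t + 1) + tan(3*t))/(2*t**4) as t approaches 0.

Substitution gives 0/0 (the numerator vanishes to order 4).
Expand each term to order t^4: the coefficient of t^4 in −ln(1 + 3t) is 81/4 and in tan(3t) is 0.
Lower-order terms cancel with the polynomial part, so the numerator is (81/4)·t^4 + o(t^4), and the limit is (81/4)/(2) = 81/8.

81/8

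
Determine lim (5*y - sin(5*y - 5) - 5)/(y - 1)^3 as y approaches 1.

Direct substitution gives 0/0.
Apply L'Hôpital: lim (5 - 5*cos(5*y - 5))/(3*(y - 1)^2), still 0/0.
Apply L'Hôpital: lim (25*sin(5*y - 5))/(6*y - 6), still 0/0.
After 3 applications of L'Hôpital's rule the quotient is (125*cos(5*y - 5))/(6); substituting y = 1 gives 125/6.

125/6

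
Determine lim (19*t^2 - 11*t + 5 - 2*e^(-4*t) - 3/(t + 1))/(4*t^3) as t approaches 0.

Substitution gives 0/0; apply L'Hôpital's rule 3 times.
After differentiating numerator and denominator 3 times the quotient is (128*e^(-4*t) + 18/(t + 1)^4)/(24); at t = 0 this is 73/12.

73/12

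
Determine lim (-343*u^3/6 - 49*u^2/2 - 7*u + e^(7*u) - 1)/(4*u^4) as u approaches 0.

2401/96

Direct substitution gives 0/0.
Apply L'Hôpital: lim (-343*u^2/2 - 49*u + 7*e^(7*u) - 7)/(16*u^3), still 0/0.
Apply L'Hôpital: lim (-343*u + 49*e^(7*u) - 49)/(48*u^2), still 0/0.
Apply L'Hôpital: lim (343*e^(7*u) - 343)/(96*u), still 0/0.
After 4 applications of L'Hôpital's rule the quotient is (2401*e^(7*u))/(96); substituting u = 0 gives 2401/96.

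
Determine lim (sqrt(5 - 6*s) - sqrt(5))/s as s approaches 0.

Substitution gives 0/0. Multiply numerator and denominator by the conjugate √(5 - 6s) + √5.
The numerator becomes (5 - 6s) − 5 = -6s, so the expression simplifies to -6/(√(5 - 6s) + √5).
Letting s → 0 gives -6/(2√5) = -3*√(5)/5.

-3*√(5)/5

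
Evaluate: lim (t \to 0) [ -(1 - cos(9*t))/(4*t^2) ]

Substitution gives 0/0.
Use (1 − cos u)/u² → 1/2 with u = 9t: the limit is 9²/(2·(-4)) = -81/8.

-81/8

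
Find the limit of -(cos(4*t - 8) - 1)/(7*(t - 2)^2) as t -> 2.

8/7

Direct substitution gives 0/0.
Apply L'Hôpital: lim (-4*sin(4*t - 8))/(28 - 14*t), still 0/0.
After 2 applications of L'Hôpital's rule the quotient is (-16*cos(4*t - 8))/(-14); substituting t = 2 gives 8/7.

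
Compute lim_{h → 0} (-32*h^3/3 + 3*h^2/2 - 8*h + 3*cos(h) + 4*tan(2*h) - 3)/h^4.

1/8

Substitution gives 0/0 (the numerator vanishes to order 4).
Expand each term to order h^4: the coefficient of h^4 in 4·tan(2h) is 0 and in 3·cos(h) is 1/8.
Lower-order terms cancel with the polynomial part, so the numerator is (1/8)·h^4 + o(h^4), and the limit is (1/8)/(1) = 1/8.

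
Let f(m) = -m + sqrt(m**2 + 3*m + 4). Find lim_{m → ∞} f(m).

An ∞ − ∞ form. Rationalising with the conjugate, the difference becomes (3m + 4) / (√(m^2 + 3*m + 4) + m).
For large m the denominator behaves like 2·m, so the quotient tends to 3/2 = 3/2.

3/2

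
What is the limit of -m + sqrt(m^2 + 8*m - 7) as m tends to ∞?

This has the form ∞ − ∞. Multiply and divide by the conjugate √(m^2 + 8*m - 7) + m.
That gives (8m - 7) / (√(m^2 + 8*m - 7) + m).
Divide numerator and denominator by m: the limit is 8/(2·1) = 4.

4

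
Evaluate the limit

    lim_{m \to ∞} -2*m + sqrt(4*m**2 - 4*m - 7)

-1

An ∞ − ∞ form. Rationalising with the conjugate, the difference becomes (-4m - 7) / (√(4*m^2 - 4*m - 7) + 2m).
For large m the denominator behaves like 2·2m, so the quotient tends to -4/4 = -1.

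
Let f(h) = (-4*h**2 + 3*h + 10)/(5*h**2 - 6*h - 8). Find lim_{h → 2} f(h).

-13/14

At h = 2 both the top and bottom vanish — a removable singularity. Factoring out (h - 2) from each leaves (-4*h - 5)/(5*h + 4), which at h = 2 equals -13/14.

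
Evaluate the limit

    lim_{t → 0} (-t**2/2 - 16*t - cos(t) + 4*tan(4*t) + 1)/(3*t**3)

256/9

Substitution gives 0/0 (the numerator vanishes to order 3).
Expand each term to order t^3: the coefficient of t^3 in −cos(t) is 0 and in 4·tan(4t) is 256/3.
Lower-order terms cancel with the polynomial part, so the numerator is (256/3)·t^3 + o(t^3), and the limit is (256/3)/(3) = 256/9.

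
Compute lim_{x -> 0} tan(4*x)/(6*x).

Substitution gives 0/0.
Since tan(u)/u → 1 as u → 0, tan(4x)/(4x) → 1 and the limit is 4/6 = 2/3.

2/3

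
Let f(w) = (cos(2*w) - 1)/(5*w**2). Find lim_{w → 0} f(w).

Direct substitution gives 0/0.
Apply L'Hôpital: lim (-2*sin(2*w))/(10*w), still 0/0.
After 2 applications of L'Hôpital's rule the quotient is (-4*cos(2*w))/(10); substituting w = 0 gives -2/5.

-2/5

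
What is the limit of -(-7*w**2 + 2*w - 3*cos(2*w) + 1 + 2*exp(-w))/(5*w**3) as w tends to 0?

1/15

Substitution gives 0/0 (the numerator vanishes to order 3).
Expand each term to order w^3: the coefficient of w^3 in -3·cos(2w) is 0 and in 2·e^(-w) is -1/3.
Lower-order terms cancel with the polynomial part, so the numerator is (-1/3)·w^3 + o(w^3), and the limit is (-1/3)/(-5) = 1/15.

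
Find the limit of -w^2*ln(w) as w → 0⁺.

This is a 0·(−∞) form. Rewrite as -1·ln(w) / w^(−2) and apply L'Hôpital:
the derivative quotient is -1·(1/w) / (−2·w^(−3)) = (1/2)·w^2 → 0.

0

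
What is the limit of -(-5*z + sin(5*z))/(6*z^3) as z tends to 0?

Direct substitution gives 0/0.
Apply L'Hôpital: lim (5*cos(5*z) - 5)/(-18*z^2), still 0/0.
Apply L'Hôpital: lim (-25*sin(5*z))/(-36*z), still 0/0.
After 3 applications of L'Hôpital's rule the quotient is (-125*cos(5*z))/(-36); substituting z = 0 gives 125/36.

125/36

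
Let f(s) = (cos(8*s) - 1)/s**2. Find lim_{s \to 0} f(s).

Direct substitution gives 0/0.
Apply L'Hôpital: lim (-8*sin(8*s))/(2*s), still 0/0.
After 2 applications of L'Hôpital's rule the quotient is (-64*cos(8*s))/(2); substituting s = 0 gives -32.

-32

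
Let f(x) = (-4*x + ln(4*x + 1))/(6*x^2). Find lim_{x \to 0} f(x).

-4/3

Direct substitution gives 0/0.
Apply L'Hôpital: lim (-4 + 4/(4*x + 1))/(12*x), still 0/0.
After 2 applications of L'Hôpital's rule the quotient is (-16/(4*x + 1)^2)/(12); substituting x = 0 gives -4/3.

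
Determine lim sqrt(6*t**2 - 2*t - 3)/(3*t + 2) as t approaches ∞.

√(6)/3

For large |t|, √(6*t^2 - 2*t - 3) ≈ √6·|t| and the denominator ≈ 3t.
Since t → +∞, |t| = t, giving √6/(3) = √(6)/3.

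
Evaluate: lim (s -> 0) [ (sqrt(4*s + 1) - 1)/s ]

2

Substitution gives 0/0. Multiply numerator and denominator by the conjugate √(1 + 4s) + √1.
The numerator becomes (1 + 4s) − 1 = 4s, so the expression simplifies to 4/(√(1 + 4s) + √1).
Letting s → 0 gives 4/(2√1) = 2.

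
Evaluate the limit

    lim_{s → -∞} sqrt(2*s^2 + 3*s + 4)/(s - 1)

-√(2)

For large |s|, √(2*s^2 + 3*s + 4) ≈ √2·|s| and the denominator ≈ s.
Since s → −∞, |s| = −s, giving −√2/(1) = -√(2).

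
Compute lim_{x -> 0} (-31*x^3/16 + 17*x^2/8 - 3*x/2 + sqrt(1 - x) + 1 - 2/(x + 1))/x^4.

Substitution gives 0/0 (the numerator vanishes to order 4).
Expand each term to order x^4: the coefficient of x^4 in √(1 - x) is -5/128 and in -2·1/(1 + x) is -2.
Lower-order terms cancel with the polynomial part, so the numerator is (-261/128)·x^4 + o(x^4), and the limit is (-261/128)/(1) = -261/128.

-261/128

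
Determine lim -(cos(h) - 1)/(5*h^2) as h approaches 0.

1/10

Direct substitution gives 0/0.
Apply L'Hôpital: lim (-sin(h))/(-10*h), still 0/0.
After 2 applications of L'Hôpital's rule the quotient is (-cos(h))/(-10); substituting h = 0 gives 1/10.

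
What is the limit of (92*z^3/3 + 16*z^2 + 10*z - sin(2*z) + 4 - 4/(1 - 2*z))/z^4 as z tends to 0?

-64

Substitution gives 0/0 (the numerator vanishes to order 4).
Expand each term to order z^4: the coefficient of z^4 in -4·1/(1 - 2z) is -64 and in −sin(2z) is 0.
Lower-order terms cancel with the polynomial part, so the numerator is (-64)·z^4 + o(z^4), and the limit is (-64)/(1) = -64.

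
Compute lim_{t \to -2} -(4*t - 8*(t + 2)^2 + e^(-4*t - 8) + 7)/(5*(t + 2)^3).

32/15

Direct substitution gives 0/0.
Apply L'Hôpital: lim (-16*t - 4*e^(-4*t - 8) - 28)/(-15*(t + 2)^2), still 0/0.
Apply L'Hôpital: lim (16*e^(-4*t - 8) - 16)/(-30*t - 60), still 0/0.
After 3 applications of L'Hôpital's rule the quotient is (-64*e^(-4*t - 8))/(-30); substituting t = -2 gives 32/15.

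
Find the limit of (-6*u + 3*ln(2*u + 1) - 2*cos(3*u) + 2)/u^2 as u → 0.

Substitution gives 0/0 (the numerator vanishes to order 2).
Expand each term to order u^2: the coefficient of u^2 in -2·cos(3u) is 9 and in 3·ln(1 + 2u) is -6.
Lower-order terms cancel with the polynomial part, so the numerator is (3)·u^2 + o(u^2), and the limit is (3)/(1) = 3.

3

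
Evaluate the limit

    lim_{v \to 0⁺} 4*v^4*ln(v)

This is a 0·(−∞) form. Rewrite as 4·ln(v) / v^(−4) and apply L'Hôpital:
the derivative quotient is 4·(1/v) / (−4·v^(−5)) = (-4/4)·v^4 → 0.

0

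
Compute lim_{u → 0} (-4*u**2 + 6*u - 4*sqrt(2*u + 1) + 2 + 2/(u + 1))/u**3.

-4

Substitution gives 0/0; apply L'Hôpital's rule 3 times.
After differentiating numerator and denominator 3 times the quotient is (-12/(2*u + 1)^(5/2) - 12/(u + 1)^4)/(6); at u = 0 this is -4.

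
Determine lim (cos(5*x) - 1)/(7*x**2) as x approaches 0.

Direct substitution gives 0/0.
Apply L'Hôpital: lim (-5*sin(5*x))/(14*x), still 0/0.
After 2 applications of L'Hôpital's rule the quotient is (-25*cos(5*x))/(14); substituting x = 0 gives -25/14.

-25/14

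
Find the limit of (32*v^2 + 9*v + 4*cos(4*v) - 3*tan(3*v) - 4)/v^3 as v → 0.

Substitution gives 0/0 (the numerator vanishes to order 3).
Expand each term to order v^3: the coefficient of v^3 in 4·cos(4v) is 0 and in -3·tan(3v) is -27.
Lower-order terms cancel with the polynomial part, so the numerator is (-27)·v^3 + o(v^3), and the limit is (-27)/(1) = -27.

-27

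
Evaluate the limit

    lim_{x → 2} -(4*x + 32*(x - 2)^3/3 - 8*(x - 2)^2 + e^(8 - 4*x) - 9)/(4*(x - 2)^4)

-8/3

Direct substitution gives 0/0.
Apply L'Hôpital: lim (-16*x + 32*(x - 2)^2 - 4*e^(8 - 4*x) + 36)/(-16*(x - 2)^3), still 0/0.
Apply L'Hôpital: lim (64*x + 16*e^(8 - 4*x) - 144)/(-48*(x - 2)^2), still 0/0.
Apply L'Hôpital: lim (64 - 64*e^(8 - 4*x))/(192 - 96*x), still 0/0.
After 4 applications of L'Hôpital's rule the quotient is (256*e^(8 - 4*x))/(-96); substituting x = 2 gives -8/3.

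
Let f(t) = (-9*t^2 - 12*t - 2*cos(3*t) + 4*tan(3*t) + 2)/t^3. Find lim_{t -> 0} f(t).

36

Substitution gives 0/0 (the numerator vanishes to order 3).
Expand each term to order t^3: the coefficient of t^3 in -2·cos(3t) is 0 and in 4·tan(3t) is 36.
Lower-order terms cancel with the polynomial part, so the numerator is (36)·t^3 + o(t^3), and the limit is (36)/(1) = 36.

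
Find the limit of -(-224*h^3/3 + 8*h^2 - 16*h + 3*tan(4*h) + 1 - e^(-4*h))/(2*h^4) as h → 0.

16/3

Substitution gives 0/0; apply L'Hôpital's rule 4 times.
After differentiating numerator and denominator 4 times the quotient is (256*(24*(3*tan(4*h)^2 + 2)*e^(4*h)*tan(4*h)/cos(4*h)^2 - 1)*e^(-4*h))/(-48); at h = 0 this is 16/3.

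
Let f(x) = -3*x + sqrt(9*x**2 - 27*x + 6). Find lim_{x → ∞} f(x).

-9/2

An ∞ − ∞ form. Rationalising with the conjugate, the difference becomes (-27x + 6) / (√(9*x^2 - 27*x + 6) + 3x).
For large x the denominator behaves like 2·3x, so the quotient tends to -27/6 = -9/2.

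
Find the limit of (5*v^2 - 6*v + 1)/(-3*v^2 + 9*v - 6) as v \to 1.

4/3

Since v = 1 makes numerator and denominator zero, (v - 1) divides both.
Cancelling it gives (5*v - 1)/(6 - 3*v); now plug in v = 1 to get 4/3.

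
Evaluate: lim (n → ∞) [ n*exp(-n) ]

Write as n^1/e^{1n}, an ∞/∞ form.
Exponential growth dominates any polynomial, so repeated L'Hôpital (or the standard result) gives 0.

0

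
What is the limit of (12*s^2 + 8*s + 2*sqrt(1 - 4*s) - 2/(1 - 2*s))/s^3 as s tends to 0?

Substitution gives 0/0; apply L'Hôpital's rule 3 times.
After differentiating numerator and denominator 3 times the quotient is (-96/(2*s - 1)^4 - 48/(1 - 4*s)^(5/2))/(6); at s = 0 this is -24.

-24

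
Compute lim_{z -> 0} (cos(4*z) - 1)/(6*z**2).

Direct substitution gives 0/0.
Apply L'Hôpital: lim (-4*sin(4*z))/(12*z), still 0/0.
After 2 applications of L'Hôpital's rule the quotient is (-16*cos(4*z))/(12); substituting z = 0 gives -4/3.

-4/3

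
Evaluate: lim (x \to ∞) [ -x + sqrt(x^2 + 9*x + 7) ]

An ∞ − ∞ form. Rationalising with the conjugate, the difference becomes (9x + 7) / (√(x^2 + 9*x + 7) + x).
For large x the denominator behaves like 2·x, so the quotient tends to 9/2 = 9/2.

9/2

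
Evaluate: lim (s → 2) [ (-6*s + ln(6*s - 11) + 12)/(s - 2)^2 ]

-18

Direct substitution gives 0/0.
Apply L'Hôpital: lim (-6 + 6/(6*s - 11))/(2*s - 4), still 0/0.
After 2 applications of L'Hôpital's rule the quotient is (-36/(6*s - 11)^2)/(2); substituting s = 2 gives -18.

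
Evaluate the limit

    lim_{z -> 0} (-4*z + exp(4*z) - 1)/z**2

8

Direct substitution gives 0/0.
Apply L'Hôpital: lim (4*e^(4*z) - 4)/(2*z), still 0/0.
After 2 applications of L'Hôpital's rule the quotient is (16*e^(4*z))/(2); substituting z = 0 gives 8.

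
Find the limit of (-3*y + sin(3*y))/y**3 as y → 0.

Direct substitution gives 0/0.
Apply L'Hôpital: lim (3*cos(3*y) - 3)/(3*y^2), still 0/0.
Apply L'Hôpital: lim (-9*sin(3*y))/(6*y), still 0/0.
After 3 applications of L'Hôpital's rule the quotient is (-27*cos(3*y))/(6); substituting y = 0 gives -9/2.

-9/2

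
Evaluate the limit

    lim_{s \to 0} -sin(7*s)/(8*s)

-7/8

Substitution gives 0/0.
Write it as (7/(-8))·sin(7s)/(7s); since sin(u)/u → 1, the limit is -7/8.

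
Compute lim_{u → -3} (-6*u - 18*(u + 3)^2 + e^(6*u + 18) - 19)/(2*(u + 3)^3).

Direct substitution gives 0/0.
Apply L'Hôpital: lim (-36*u + 6*e^(6*u + 18) - 114)/(6*(u + 3)^2), still 0/0.
Apply L'Hôpital: lim (36*e^(6*u + 18) - 36)/(12*u + 36), still 0/0.
After 3 applications of L'Hôpital's rule the quotient is (216*e^(6*u + 18))/(12); substituting u = -3 gives 18.

18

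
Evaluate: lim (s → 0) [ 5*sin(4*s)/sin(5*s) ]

Substitution gives 0/0.
Divide numerator and denominator by s: sin(4s)/s → 4 and sin(5s)/s → 5, so the limit is 5·4/5 = 4.

4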